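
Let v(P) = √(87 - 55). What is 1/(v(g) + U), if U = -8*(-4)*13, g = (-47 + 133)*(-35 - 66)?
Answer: 13/5407 - √2/43256 ≈ 0.0023716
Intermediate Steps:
g = -8686 (g = 86*(-101) = -8686)
U = 416 (U = 32*13 = 416)
v(P) = 4*√2 (v(P) = √32 = 4*√2)
1/(v(g) + U) = 1/(4*√2 + 416) = 1/(416 + 4*√2)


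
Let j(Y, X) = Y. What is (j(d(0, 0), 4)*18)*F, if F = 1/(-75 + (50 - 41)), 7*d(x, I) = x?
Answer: 0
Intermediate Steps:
d(x, I) = x/7
F = -1/66 (F = 1/(-75 + 9) = 1/(-66) = -1/66 ≈ -0.015152)
(j(d(0, 0), 4)*18)*F = (((1/7)*0)*18)*(-1/66) = (0*18)*(-1/66) = 0*(-1/66) = 0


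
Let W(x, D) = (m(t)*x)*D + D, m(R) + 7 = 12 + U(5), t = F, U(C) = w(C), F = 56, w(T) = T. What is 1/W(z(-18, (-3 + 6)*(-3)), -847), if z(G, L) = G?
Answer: 1/151613 ≈ 6.5957e-6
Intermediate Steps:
U(C) = C
t = 56
m(R) = 10 (m(R) = -7 + (12 + 5) = -7 + 17 = 10)
W(x, D) = D + 10*D*x (W(x, D) = (10*x)*D + D = 10*D*x + D = D + 10*D*x)
1/W(z(-18, (-3 + 6)*(-3)), -847) = 1/(-847*(1 + 10*(-18))) = 1/(-847*(1 - 180)) = 1/(-847*(-179)) = 1/151613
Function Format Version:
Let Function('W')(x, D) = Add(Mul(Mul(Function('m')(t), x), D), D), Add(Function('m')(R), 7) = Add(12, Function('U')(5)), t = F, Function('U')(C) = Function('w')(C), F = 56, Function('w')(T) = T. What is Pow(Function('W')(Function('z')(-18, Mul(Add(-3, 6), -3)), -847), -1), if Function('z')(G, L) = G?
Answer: Rational(1, 151613) ≈ 6.5957e-6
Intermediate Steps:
Function('U')(C) = C
t = 56
Function('m')(R) = 10 (Function('m')(R) = Add(-7, Add(12, 5)) = Add(-7, 17) = 10)
Function('W')(x, D) = Add(D, Mul(10, D, x)) (Function('W')(x, D) = Add(Mul(Mul(10, x), D), D) = Add(Mul(10, D, x), D) = Add(D, Mul(10, D, x)))
Pow(Function('W')(Function('z')(-18, Mul(Add(-3, 6), -3)), -847), -1) = Pow(Mul(-847, Add(1, Mul(10, -18))), -1) = Pow(Mul(-847, Add(1, -180)), -1) = Pow(Mul(-847, -179), -1) = Pow(151613, -1) = Rational(1, 151613)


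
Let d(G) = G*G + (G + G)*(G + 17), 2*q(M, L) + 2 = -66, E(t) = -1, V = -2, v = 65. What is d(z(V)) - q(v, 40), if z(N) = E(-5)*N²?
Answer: -54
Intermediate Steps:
q(M, L) = -34 (q(M, L) = -1 + (½)*(-66) = -1 - 33 = -34)
z(N) = -N²
d(G) = G² + 2*G*(17 + G) (d(G) = G² + (2*G)*(17 + G) = G² + 2*G*(17 + G))
d(z(V)) - q(v, 40) = (-1*(-2)²)*(34 + 3*(-1*(-2)²)) - 1*(-34) = (-1*4)*(34 + 3*(-1*4)) + 34 = -4*(34 + 3*(-4)) + 34 = -4*(34 - 12) + 34 = -4*22 + 34 = -88 + 34 = -54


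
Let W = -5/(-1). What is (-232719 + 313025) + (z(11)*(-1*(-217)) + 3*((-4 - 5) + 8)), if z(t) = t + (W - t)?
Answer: 81388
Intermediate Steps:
W = 5 (W = -5*(-1) = 5)
z(t) = 5 (z(t) = t + (5 - t) = 5)
(-232719 + 313025) + (z(11)*(-1*(-217)) + 3*((-4 - 5) + 8)) = (-232719 + 313025) + (5*(-1*(-217)) + 3*((-4 - 5) + 8)) = 80306 + (5*217 + 3*(-9 + 8)) = 80306 + (1085 + 3*(-1)) = 80306 + (1085 - 3) = 80306 + 1082 = 81388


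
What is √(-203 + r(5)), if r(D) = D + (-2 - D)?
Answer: I*√205 ≈ 14.318*I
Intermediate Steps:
r(D) = -2
√(-203 + r(5)) = √(-203 - 2) = √(-205) = I*√205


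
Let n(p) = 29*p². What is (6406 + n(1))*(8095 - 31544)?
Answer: -150894315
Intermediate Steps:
(6406 + n(1))*(8095 - 31544) = (6406 + 29*1²)*(8095 - 31544) = (6406 + 29*1)*(-23449) = (6406 + 29)*(-23449) = 6435*(-23449) = -150894315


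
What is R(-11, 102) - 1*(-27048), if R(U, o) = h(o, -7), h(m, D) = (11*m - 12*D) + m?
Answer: 28356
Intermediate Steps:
h(m, D) = -12*D + 12*m (h(m, D) = (-12*D + 11*m) + m = -12*D + 12*m)
R(U, o) = 84 + 12*o (R(U, o) = -12*(-7) + 12*o = 84 + 12*o)
R(-11, 102) - 1*(-27048) = (84 + 12*102) - 1*(-27048) = (84 + 1224) + 27048 = 1308 + 27048 = 28356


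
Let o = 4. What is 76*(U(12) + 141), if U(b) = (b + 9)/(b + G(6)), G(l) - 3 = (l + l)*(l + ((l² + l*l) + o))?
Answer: 3568960/333 ≈ 10718.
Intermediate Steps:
G(l) = 3 + 2*l*(4 + l + 2*l²) (G(l) = 3 + (l + l)*(l + ((l² + l*l) + 4)) = 3 + (2*l)*(l + ((l² + l²) + 4)) = 3 + (2*l)*(l + (2*l² + 4)) = 3 + (2*l)*(l + (4 + 2*l²)) = 3 + (2*l)*(4 + l + 2*l²) = 3 + 2*l*(4 + l + 2*l²))
U(b) = (9 + b)/(987 + b) (U(b) = (b + 9)/(b + (3 + 2*6² + 4*6³ + 8*6)) = (9 + b)/(b + (3 + 2*36 + 4*216 + 48)) = (9 + b)/(b + (3 + 72 + 864 + 48)) = (9 + b)/(b + 987) = (9 + b)/(987 + b))
76*(U(12) + 141) = 76*((9 + 12)/(987 + 12) + 141) = 76*(21/999 + 141) = 76*((1/999)*21 + 141) = 76*(7/333 + 141) = 76*(46960/333) = 3568960/333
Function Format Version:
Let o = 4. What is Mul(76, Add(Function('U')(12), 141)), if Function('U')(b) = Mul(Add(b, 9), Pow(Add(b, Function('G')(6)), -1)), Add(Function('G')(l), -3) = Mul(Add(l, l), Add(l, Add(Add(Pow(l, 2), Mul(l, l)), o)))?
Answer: Rational(3568960, 333) ≈ 10718.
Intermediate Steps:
Function('G')(l) = Add(3, Mul(2, l, Add(4, l, Mul(2, Pow(l, 2))))) (Function('G')(l) = Add(3, Mul(Add(l, l), Add(l, Add(Add(Pow(l, 2), Mul(l, l)), 4)))) = Add(3, Mul(Mul(2, l), Add(l, Add(Add(Pow(l, 2), Pow(l, 2)), 4)))) = Add(3, Mul(Mul(2, l), Add(l, Add(Mul(2, Pow(l, 2)), 4)))) = Add(3, Mul(Mul(2, l), Add(l, Add(4, Mul(2, Pow(l, 2)))))) = Add(3, Mul(Mul(2, l), Add(4, l, Mul(2, Pow(l, 2))))) = Add(3, Mul(2, l, Add(4, l, Mul(2, Pow(l, 2))))))
Function('U')(b) = Mul(Pow(Add(987, b), -1), Add(9, b)) (Function('U')(b) = Mul(Add(b, 9), Pow(Add(b, Add(3, Mul(2, Pow(6, 2)), Mul(4, Pow(6, 3)), Mul(8, 6))), -1)) = Mul(Add(9, b), Pow(Add(b, Add(3, Mul(2, 36), Mul(4, 216), 48)), -1)) = Mul(Add(9, b), Pow(Add(b, Add(3, 72, 864, 48)), -1)) = Mul(Add(9, b), Pow(Add(b, 987), -1)) = Mul(Add(9, b), Pow(Add(987, b), -1)) = Mul(Pow(Add(987, b), -1), Add(9, b)))
Mul(76, Add(Function('U')(12), 141)) = Mul(76, Add(Mul(Pow(Add(987, 12), -1), Add(9, 12)), 141)) = Mul(76, Add(Mul(Pow(999, -1), 21), 141)) = Mul(76, Add(Mul(Rational(1, 999), 21), 141)) = Mul(76, Add(Rational(7, 333), 141)) = Mul(76, Rational(46960, 333)) = Rational(3568960, 333)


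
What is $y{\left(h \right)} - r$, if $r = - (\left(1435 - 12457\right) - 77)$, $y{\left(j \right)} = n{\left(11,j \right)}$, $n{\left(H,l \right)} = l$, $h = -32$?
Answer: $-11131$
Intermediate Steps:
$y{\left(j \right)} = j$
$r = 11099$ ($r = - (\left(1435 - 12457\right) - 77) = - (-11022 - 77) = \left(-1\right) \left(-11099\right) = 11099$)
$y{\left(h \right)} - r = -32 - 11099 = -11131$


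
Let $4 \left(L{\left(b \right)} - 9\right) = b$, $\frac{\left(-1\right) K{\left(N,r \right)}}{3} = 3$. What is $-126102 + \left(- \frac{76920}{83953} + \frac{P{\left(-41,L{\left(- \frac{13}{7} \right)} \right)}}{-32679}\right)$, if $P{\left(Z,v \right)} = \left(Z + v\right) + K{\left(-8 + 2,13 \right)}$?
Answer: $- \frac{1076330447604231}{8535333604} \approx -1.261 \cdot 10^{5}$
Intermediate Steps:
$K{\left(N,r \right)} = -9$ ($K{\left(N,r \right)} = \left(-3\right) 3 = -9$)
$L{\left(b \right)} = 9 + \frac{b}{4}$
$P{\left(Z,v \right)} = -9 + Z + v$ ($P{\left(Z,v \right)} = \left(Z + v\right) - 9 = -9 + Z + v$)
$-126102 + \left(- \frac{76920}{83953} + \frac{P{\left(-41,L{\left(- \frac{13}{7} \right)} \right)}}{-32679}\right) = -126102 - \left(\frac{76920}{83953} - \frac{-9 - 41 + \left(9 + \frac{\left(-13\right) \frac{1}{7}}{4}\right)}{-32679}\right) = -126102 - \left(\frac{76920}{83953} - \left(-9 - 41 + \left(9 + \frac{\left(-13\right) \frac{1}{7}}{4}\right)\right) \left(- \frac{1}{32679}\right)\right) = -126102 - \left(\frac{76920}{83953} - \left(-9 - 41 + \left(9 + \frac{1}{4} \left(- \frac{13}{7}\right)\right)\right) \left(- \frac{1}{32679}\right)\right) = -126102 - \left(\frac{76920}{83953} - \left(-9 - 41 + \left(9 - \frac{13}{28}\right)\right) \left(- \frac{1}{32679}\right)\right) = -126102 - \left(\frac{76920}{83953} - \left(-9 - 41 + \frac{239}{28}\right) \left(- \frac{1}{32679}\right)\right) = -126102 - \frac{7809472623}{8535333604} = - \frac{1076330447604231}{8535333604}$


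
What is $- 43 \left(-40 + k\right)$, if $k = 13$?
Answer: $1161$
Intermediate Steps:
$- 43 \left(-40 + k\right) = - 43 \left(-40 + 13\right) = \left(-43\right) \left(-27\right) = 1161$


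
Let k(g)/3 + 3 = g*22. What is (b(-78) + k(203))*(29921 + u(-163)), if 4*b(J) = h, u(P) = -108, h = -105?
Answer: 1593534663/4 ≈ 3.9838e+8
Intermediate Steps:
b(J) = -105/4 (b(J) = (¼)*(-105) = -105/4)
k(g) = -9 + 66*g (k(g) = -9 + 3*(g*22) = -9 + 3*(22*g) = -9 + 66*g)
(b(-78) + k(203))*(29921 + u(-163)) = (-105/4 + (-9 + 66*203))*(29921 - 108) = (-105/4 + (-9 + 13398))*29813 = (-105/4 + 13389)*29813 = (53451/4)*29813 = 1593534663/4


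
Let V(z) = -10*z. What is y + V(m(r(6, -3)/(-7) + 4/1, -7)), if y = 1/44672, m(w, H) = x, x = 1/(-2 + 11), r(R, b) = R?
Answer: -446711/402048 ≈ -1.1111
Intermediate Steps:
x = ⅑ (x = 1/9 = ⅑ ≈ 0.11111)
m(w, H) = ⅑
y = 1/44672 ≈ 2.2385e-5
y + V(m(r(6, -3)/(-7) + 4/1, -7)) = 1/44672 - 10*⅑ = 1/44672 - 10/9 = -446711/402048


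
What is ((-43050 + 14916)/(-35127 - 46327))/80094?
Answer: 4689/1087329446 ≈ 4.3124e-6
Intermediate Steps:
((-43050 + 14916)/(-35127 - 46327))/80094 = -28134/(-81454)*(1/80094) = -28134*(-1/81454)*(1/80094) = (14067/40727)*(1/80094) = 4689/1087329446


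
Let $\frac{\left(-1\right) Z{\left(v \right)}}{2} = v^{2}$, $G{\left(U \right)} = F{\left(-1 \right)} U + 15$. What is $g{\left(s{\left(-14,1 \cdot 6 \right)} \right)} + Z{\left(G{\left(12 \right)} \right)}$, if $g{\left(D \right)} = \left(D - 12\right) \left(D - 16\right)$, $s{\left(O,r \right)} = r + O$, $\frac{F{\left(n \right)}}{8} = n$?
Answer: $-12642$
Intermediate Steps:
$F{\left(n \right)} = 8 n$
$s{\left(O,r \right)} = O + r$
$G{\left(U \right)} = 15 - 8 U$ ($G{\left(U \right)} = 8 \left(-1\right) U + 15 = - 8 U + 15 = 15 - 8 U$)
$g{\left(D \right)} = \left(-16 + D\right) \left(-12 + D\right)$ ($g{\left(D \right)} = \left(-12 + D\right) \left(-16 + D\right) = \left(-16 + D\right) \left(-12 + D\right)$)
$Z{\left(v \right)} = - 2 v^{2}$
$g{\left(s{\left(-14,1 \cdot 6 \right)} \right)} + Z{\left(G{\left(12 \right)} \right)} = \left(192 + \left(-14 + 1 \cdot 6\right)^{2} - 28 \left(-14 + 1 \cdot 6\right)\right) - 2 \left(15 - 96\right)^{2} = \left(192 + \left(-14 + 6\right)^{2} - 28 \left(-14 + 6\right)\right) - 2 \left(15 - 96\right)^{2} = \left(192 + \left(-8\right)^{2} - -224\right) - 2 \left(-81\right)^{2} = \left(192 + 64 + 224\right) - 13122 = 480 - 13122 = -12642$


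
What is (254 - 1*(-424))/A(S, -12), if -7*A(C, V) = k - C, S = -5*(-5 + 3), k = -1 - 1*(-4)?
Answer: 678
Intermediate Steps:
k = 3 (k = -1 + 4 = 3)
S = 10 (S = -5*(-2) = 10)
A(C, V) = -3/7 + C/7 (A(C, V) = -(3 - C)/7 = -3/7 + C/7)
(254 - 1*(-424))/A(S, -12) = (254 - 1*(-424))/(-3/7 + (1/7)*10) = (254 + 424)/(-3/7 + 10/7) = 678/1 = 678*1 = 678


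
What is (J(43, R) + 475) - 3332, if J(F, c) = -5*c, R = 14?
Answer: -2927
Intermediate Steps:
(J(43, R) + 475) - 3332 = (-5*14 + 475) - 3332 = (-70 + 475) - 3332 = 405 - 3332 = -2927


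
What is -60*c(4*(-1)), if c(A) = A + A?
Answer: 480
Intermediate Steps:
c(A) = 2*A
-60*c(4*(-1)) = -120*4*(-1) = -120*(-4) = -60*(-8) = 480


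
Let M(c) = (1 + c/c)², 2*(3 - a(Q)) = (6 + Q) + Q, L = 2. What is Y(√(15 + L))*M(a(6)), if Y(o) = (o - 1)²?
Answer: 72 - 8*√17 ≈ 39.015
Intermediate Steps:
a(Q) = -Q (a(Q) = 3 - ((6 + Q) + Q)/2 = 3 - (6 + 2*Q)/2 = 3 + (-3 - Q) = -Q)
Y(o) = (-1 + o)²
M(c) = 4 (M(c) = (1 + 1)² = 2² = 4)
Y(√(15 + L))*M(a(6)) = (-1 + √(15 + 2))²*4 = (-1 + √17)²*4 = 4*(-1 + √17)²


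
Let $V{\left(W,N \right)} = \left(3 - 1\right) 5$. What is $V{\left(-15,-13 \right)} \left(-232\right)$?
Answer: $-2320$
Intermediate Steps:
$V{\left(W,N \right)} = 10$ ($V{\left(W,N \right)} = 2 \cdot 5 = 10$)
$V{\left(-15,-13 \right)} \left(-232\right) = 10 \left(-232\right) = -2320$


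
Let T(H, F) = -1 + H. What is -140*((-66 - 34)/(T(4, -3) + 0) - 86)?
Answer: 50120/3 ≈ 16707.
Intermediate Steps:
-140*((-66 - 34)/(T(4, -3) + 0) - 86) = -140*((-66 - 34)/((-1 + 4) + 0) - 86) = -140*(-100/(3 + 0) - 86) = -140*(-100/3 - 86) = -140*(-358/3) = 50120/3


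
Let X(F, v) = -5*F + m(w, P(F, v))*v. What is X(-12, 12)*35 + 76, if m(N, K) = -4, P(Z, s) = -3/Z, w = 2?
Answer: 496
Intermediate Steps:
X(F, v) = -5*F - 4*v
X(-12, 12)*35 + 76 = (-5*(-12) - 4*12)*35 + 76 = (60 - 48)*35 + 76 = 12*35 + 76 = 420 + 76 = 496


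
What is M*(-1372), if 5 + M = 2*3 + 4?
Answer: -6860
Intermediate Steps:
M = 5 (M = -5 + (2*3 + 4) = -5 + (6 + 4) = -5 + 10 = 5)
M*(-1372) = 5*(-1372) = -6860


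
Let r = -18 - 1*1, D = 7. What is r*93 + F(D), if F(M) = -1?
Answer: -1768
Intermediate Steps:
r = -19 (r = -18 - 1 = -19)
r*93 + F(D) = -19*93 - 1 = -1767 - 1 = -1768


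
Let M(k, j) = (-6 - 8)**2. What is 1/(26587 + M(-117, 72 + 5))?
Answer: 1/26783 ≈ 3.7337e-5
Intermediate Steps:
M(k, j) = 196 (M(k, j) = (-14)**2 = 196)
1/(26587 + M(-117, 72 + 5)) = 1/(26587 + 196) = 1/26783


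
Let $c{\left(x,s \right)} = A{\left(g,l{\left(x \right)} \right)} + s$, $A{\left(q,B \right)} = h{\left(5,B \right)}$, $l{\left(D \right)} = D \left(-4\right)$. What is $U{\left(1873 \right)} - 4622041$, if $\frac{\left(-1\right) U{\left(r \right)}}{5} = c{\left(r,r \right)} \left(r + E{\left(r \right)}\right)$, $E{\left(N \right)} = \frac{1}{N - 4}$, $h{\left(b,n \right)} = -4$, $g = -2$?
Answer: $-22125231$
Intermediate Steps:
$l{\left(D \right)} = - 4 D$
$A{\left(q,B \right)} = -4$
$E{\left(N \right)} = \frac{1}{-4 + N}$
$c{\left(x,s \right)} = -4 + s$
$U{\left(r \right)} = - 5 \left(-4 + r\right) \left(r + \frac{1}{-4 + r}\right)$
$U{\left(1873 \right)} - 4622041 = \left(-5 - 9365 \left(-4 + 1873\right)\right) - 4622041 = \left(-5 - 9365 \cdot 1869\right) - 4622041 = \left(-5 - 17503185\right) - 4622041 = -17503190 - 4622041 = -22125231$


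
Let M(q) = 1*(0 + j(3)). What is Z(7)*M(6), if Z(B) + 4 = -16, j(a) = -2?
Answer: 40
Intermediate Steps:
Z(B) = -20 (Z(B) = -4 - 16 = -20)
M(q) = -2 (M(q) = 1*(0 - 2) = 1*(-2) = -2)
Z(7)*M(6) = -20*(-2) = 40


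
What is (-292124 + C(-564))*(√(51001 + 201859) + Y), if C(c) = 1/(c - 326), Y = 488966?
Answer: -714193521667/5 - 259990361*√63215/445 ≈ -1.4299e+11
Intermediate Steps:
C(c) = 1/(-326 + c)
(-292124 + C(-564))*(√(51001 + 201859) + Y) = (-292124 + 1/(-326 - 564))*(√(51001 + 201859) + 488966) = (-292124 + 1/(-890))*(√252860 + 488966) = (-292124 - 1/890)*(2*√63215 + 488966) = -259990361*(488966 + 2*√63215)/890 = -714193521667/5 - 259990361*√63215/445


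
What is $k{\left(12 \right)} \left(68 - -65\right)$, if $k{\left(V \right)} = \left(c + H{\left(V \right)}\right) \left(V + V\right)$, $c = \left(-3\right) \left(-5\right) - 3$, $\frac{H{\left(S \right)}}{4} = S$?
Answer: $191520$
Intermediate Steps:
$H{\left(S \right)} = 4 S$
$c = 12$ ($c = 15 - 3 = 12$)
$k{\left(V \right)} = 2 V \left(12 + 4 V\right)$ ($k{\left(V \right)} = \left(12 + 4 V\right) \left(V + V\right) = \left(12 + 4 V\right) 2 V = 2 V \left(12 + 4 V\right)$)
$k{\left(12 \right)} \left(68 - -65\right) = 8 \cdot 12 \left(3 + 12\right) \left(68 - -65\right) = 8 \cdot 12 \cdot 15 \left(68 + 65\right) = 1440 \cdot 133 = 191520$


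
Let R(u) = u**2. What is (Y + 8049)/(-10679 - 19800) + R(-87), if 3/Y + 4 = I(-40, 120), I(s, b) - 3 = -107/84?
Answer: 44061313134/5821489 ≈ 7568.7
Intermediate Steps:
I(s, b) = 145/84 (I(s, b) = 3 - 107/84 = 145/84)
Y = -252/191 (Y = 3/(-4 + 145/84) = 3/(-191/84) = 3*(-84/191) = -252/191 ≈ -1.3194)
(Y + 8049)/(-10679 - 19800) + R(-87) = (-252/191 + 8049)/(-10679 - 19800) + (-87)**2 = (1537107/191)/(-30479) + 7569 = (1537107/191)*(-1/30479) + 7569 = -1537107/5821489 + 7569 = 44061313134/5821489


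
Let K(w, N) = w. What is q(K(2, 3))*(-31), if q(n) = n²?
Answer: -124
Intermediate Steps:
q(K(2, 3))*(-31) = 2²*(-31) = 4*(-31) = -124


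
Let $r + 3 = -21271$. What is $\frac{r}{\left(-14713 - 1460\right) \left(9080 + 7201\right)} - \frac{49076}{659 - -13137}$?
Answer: $- \frac{3230509074871}{908165202237} \approx -3.5572$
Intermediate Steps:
$r = -21274$ ($r = -3 - 21271 = -21274$)
$\frac{r}{\left(-14713 - 1460\right) \left(9080 + 7201\right)} - \frac{49076}{659 - -13137} = - \frac{21274}{\left(-14713 - 1460\right) \left(9080 + 7201\right)} - \frac{49076}{659 - -13137} = - \frac{21274}{\left(-16173\right) 16281} - \frac{49076}{659 + 13137} = - \frac{21274}{-263312613} - \frac{49076}{13796} = \left(-21274\right) \left(- \frac{1}{263312613}\right) - \frac{12269}{3449} = \frac{21274}{263312613} - \frac{12269}{3449} = - \frac{3230509074871}{908165202237}$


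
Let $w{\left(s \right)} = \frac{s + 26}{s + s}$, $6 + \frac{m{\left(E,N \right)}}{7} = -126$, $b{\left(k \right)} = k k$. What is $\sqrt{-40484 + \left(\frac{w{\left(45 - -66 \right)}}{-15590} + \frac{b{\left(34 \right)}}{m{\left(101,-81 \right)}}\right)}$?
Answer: $\frac{i \sqrt{718813915075464870585}}{133247730} \approx 201.21 i$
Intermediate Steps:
$b{\left(k \right)} = k^{2}$
$m{\left(E,N \right)} = -924$ ($m{\left(E,N \right)} = -42 + 7 \left(-126\right) = -42 - 882 = -924$)
$w{\left(s \right)} = \frac{26 + s}{2 s}$
$\sqrt{-40484 + \left(\frac{w{\left(45 - -66 \right)}}{-15590} + \frac{b{\left(34 \right)}}{m{\left(101,-81 \right)}}\right)} = \sqrt{-40484 + \left(\frac{\frac{1}{2} \frac{1}{45 - -66} \left(26 + \left(45 - -66\right)\right)}{-15590} + \frac{34^{2}}{-924}\right)} = \sqrt{-40484 + \left(\frac{26 + \left(45 + 66\right)}{2 \left(45 + 66\right)} \left(- \frac{1}{15590}\right) + 1156 \left(- \frac{1}{924}\right)\right)} = \sqrt{-40484 - \left(\frac{289}{231} - \frac{26 + 111}{2 \cdot 111} \left(- \frac{1}{15590}\right)\right)} = \sqrt{-40484 - \left(\frac{289}{231} - \frac{1}{2} \cdot \frac{1}{111} \cdot 137 \left(- \frac{1}{15590}\right)\right)} = \sqrt{-40484 + \left(\frac{137}{222} \left(- \frac{1}{15590}\right) - \frac{289}{231}\right)} = \sqrt{-40484 - \frac{333418289}{266495460}} = \sqrt{- \frac{10789135620929}{266495460}} = \frac{i \sqrt{718813915075464870585}}{133247730}$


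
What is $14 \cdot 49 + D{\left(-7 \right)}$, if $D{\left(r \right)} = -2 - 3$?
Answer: $681$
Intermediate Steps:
$D{\left(r \right)} = -5$ ($D{\left(r \right)} = -2 - 3 = -5$)
$14 \cdot 49 + D{\left(-7 \right)} = 14 \cdot 49 - 5 = 686 - 5 = 681$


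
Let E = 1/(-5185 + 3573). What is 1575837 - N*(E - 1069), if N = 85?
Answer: 2686723709/1612 ≈ 1.6667e+6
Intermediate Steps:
E = -1/1612 (E = 1/(-1612) = -1/1612 ≈ -0.00062035)
1575837 - N*(E - 1069) = 1575837 - 85*(-1/1612 - 1069) = 1575837 - 85*(-1723229)/1612 = 1575837 - 1*(-146474465/1612) = 1575837 + 146474465/1612 = 2686723709/1612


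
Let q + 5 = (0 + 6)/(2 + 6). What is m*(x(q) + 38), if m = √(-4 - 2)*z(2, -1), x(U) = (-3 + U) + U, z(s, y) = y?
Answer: -53*I*√6/2 ≈ -64.911*I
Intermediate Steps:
q = -17/4 (q = -5 + (0 + 6)/(2 + 6) = -5 + 6/8 = -5 + 6*(⅛) = -5 + ¾ = -17/4 ≈ -4.2500)
x(U) = -3 + 2*U
m = -I*√6 (m = √(-4 - 2)*(-1) = √(-6)*(-1) = (I*√6)*(-1) = -I*√6 ≈ -2.4495*I)
m*(x(q) + 38) = (-I*√6)*((-3 + 2*(-17/4)) + 38) = (-I*√6)*((-3 - 17/2) + 38) = (-I*√6)*(-23/2 + 38) = -I*√6*(53/2) = -53*I*√6/2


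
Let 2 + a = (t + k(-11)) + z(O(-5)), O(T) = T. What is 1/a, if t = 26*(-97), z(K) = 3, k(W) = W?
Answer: -1/2532 ≈ -0.00039494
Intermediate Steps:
t = -2522
a = -2532 (a = -2 + ((-2522 - 11) + 3) = -2 + (-2533 + 3) = -2 - 2530 = -2532)
1/a = 1/(-2532) = -1/2532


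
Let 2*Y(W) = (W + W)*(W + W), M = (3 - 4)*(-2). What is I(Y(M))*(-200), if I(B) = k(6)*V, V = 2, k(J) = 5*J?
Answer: -12000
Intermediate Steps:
M = 2 (M = -1*(-2) = 2)
Y(W) = 2*W**2 (Y(W) = ((W + W)*(W + W))/2 = ((2*W)*(2*W))/2 = (4*W**2)/2 = 2*W**2)
I(B) = 60 (I(B) = (5*6)*2 = 30*2 = 60)
I(Y(M))*(-200) = 60*(-200) = -12000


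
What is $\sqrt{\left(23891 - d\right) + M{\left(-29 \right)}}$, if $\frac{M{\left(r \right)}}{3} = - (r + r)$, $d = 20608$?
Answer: $\sqrt{3457} \approx 58.796$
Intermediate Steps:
$M{\left(r \right)} = - 6 r$ ($M{\left(r \right)} = 3 \left(- (r + r)\right) = 3 \left(- 2 r\right) = - 6 r$)
$\sqrt{\left(23891 - d\right) + M{\left(-29 \right)}} = \sqrt{\left(23891 - 20608\right) - -174} = \sqrt{\left(23891 - 20608\right) + 174} = \sqrt{3283 + 174} = \sqrt{3457}$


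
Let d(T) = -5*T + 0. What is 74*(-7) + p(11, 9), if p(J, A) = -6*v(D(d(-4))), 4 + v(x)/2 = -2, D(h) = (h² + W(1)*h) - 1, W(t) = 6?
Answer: -446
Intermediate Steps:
d(T) = -5*T
D(h) = -1 + h² + 6*h (D(h) = (h² + 6*h) - 1 = -1 + h² + 6*h)
v(x) = -12 (v(x) = -8 + 2*(-2) = -8 - 4 = -12)
p(J, A) = 72 (p(J, A) = -6*(-12) = 72)
74*(-7) + p(11, 9) = 74*(-7) + 72 = -518 + 72 = -446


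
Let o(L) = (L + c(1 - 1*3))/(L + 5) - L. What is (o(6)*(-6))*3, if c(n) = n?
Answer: 1116/11 ≈ 101.45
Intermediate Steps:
o(L) = -L + (-2 + L)/(5 + L) (o(L) = (L + (1 - 1*3))/(L + 5) - L = (L + (1 - 3))/(5 + L) - L = (L - 2)/(5 + L) - L = (-2 + L)/(5 + L) - L = -L + (-2 + L)/(5 + L))
(o(6)*(-6))*3 = (((-2 - 1*6**2 - 4*6)/(5 + 6))*(-6))*3 = (((-2 - 1*36 - 24)/11)*(-6))*3 = (((-2 - 36 - 24)/11)*(-6))*3 = (((1/11)*(-62))*(-6))*3 = -62/11*(-6)*3 = (372/11)*3 = 1116/11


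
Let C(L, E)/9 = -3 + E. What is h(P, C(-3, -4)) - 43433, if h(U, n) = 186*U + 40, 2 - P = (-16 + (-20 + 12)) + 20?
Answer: -42277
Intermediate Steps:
C(L, E) = -27 + 9*E (C(L, E) = 9*(-3 + E) = -27 + 9*E)
P = 6 (P = 2 - ((-16 + (-20 + 12)) + 20) = 2 - ((-16 - 8) + 20) = 2 - (-24 + 20) = 2 - 1*(-4) = 2 + 4 = 6)
h(U, n) = 40 + 186*U
h(P, C(-3, -4)) - 43433 = (40 + 186*6) - 43433 = (40 + 1116) - 43433 = 1156 - 43433 = -42277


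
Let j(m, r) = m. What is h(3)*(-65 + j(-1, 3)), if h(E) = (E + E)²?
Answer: -2376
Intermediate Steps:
h(E) = 4*E² (h(E) = (2*E)² = 4*E²)
h(3)*(-65 + j(-1, 3)) = (4*3²)*(-65 - 1) = (4*9)*(-66) = 36*(-66) = -2376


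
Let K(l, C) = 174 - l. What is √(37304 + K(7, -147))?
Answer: √37471 ≈ 193.57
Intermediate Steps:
√(37304 + K(7, -147)) = √(37304 + (174 - 1*7)) = √(37304 + (174 - 7)) = √(37304 + 167) = √37471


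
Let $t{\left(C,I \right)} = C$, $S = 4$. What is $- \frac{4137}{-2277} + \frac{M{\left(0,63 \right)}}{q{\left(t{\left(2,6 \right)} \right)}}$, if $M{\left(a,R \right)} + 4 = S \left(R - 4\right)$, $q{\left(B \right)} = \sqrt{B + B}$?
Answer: $\frac{89423}{759} \approx 117.82$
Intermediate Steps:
$q{\left(B \right)} = \sqrt{2} \sqrt{B}$ ($q{\left(B \right)} = \sqrt{2 B} = \sqrt{2} \sqrt{B}$)
$M{\left(a,R \right)} = -20 + 4 R$ ($M{\left(a,R \right)} = -4 + 4 \left(R - 4\right) = -4 + 4 \left(-4 + R\right) = -4 + \left(-16 + 4 R\right) = -20 + 4 R$)
$- \frac{4137}{-2277} + \frac{M{\left(0,63 \right)}}{q{\left(t{\left(2,6 \right)} \right)}} = - \frac{4137}{-2277} + \frac{-20 + 4 \cdot 63}{\sqrt{2} \sqrt{2}} = \left(-4137\right) \left(- \frac{1}{2277}\right) + \frac{-20 + 252}{2} = \frac{1379}{759} + 232 \cdot \frac{1}{2} = \frac{1379}{759} + 116 = \frac{89423}{759}$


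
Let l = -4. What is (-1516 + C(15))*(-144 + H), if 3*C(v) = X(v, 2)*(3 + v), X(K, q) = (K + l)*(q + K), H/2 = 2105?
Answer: -1602004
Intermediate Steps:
H = 4210 (H = 2*2105 = 4210)
X(K, q) = (-4 + K)*(K + q) (X(K, q) = (K - 4)*(q + K) = (-4 + K)*(K + q))
C(v) = (3 + v)*(-8 + v² - 2*v)/3 (C(v) = ((v² - 4*v - 4*2 + v*2)*(3 + v))/3 = ((v² - 4*v - 8 + 2*v)*(3 + v))/3 = ((-8 + v² - 2*v)*(3 + v))/3 = ((3 + v)*(-8 + v² - 2*v))/3 = (3 + v)*(-8 + v² - 2*v)/3)
(-1516 + C(15))*(-144 + H) = (-1516 + (3 + 15)*(-8 + 15² - 2*15)/3)*(-144 + 4210) = (-1516 + (⅓)*18*(-8 + 225 - 30))*4066 = (-1516 + (⅓)*18*187)*4066 = (-1516 + 1122)*4066 = -394*4066 = -1602004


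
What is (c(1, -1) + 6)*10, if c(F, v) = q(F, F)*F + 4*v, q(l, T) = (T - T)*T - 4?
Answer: -20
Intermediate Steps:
q(l, T) = -4 (q(l, T) = 0*T - 4 = 0 - 4 = -4)
c(F, v) = -4*F + 4*v
(c(1, -1) + 6)*10 = ((-4*1 + 4*(-1)) + 6)*10 = ((-4 - 4) + 6)*10 = (-8 + 6)*10 = -2*10 = -20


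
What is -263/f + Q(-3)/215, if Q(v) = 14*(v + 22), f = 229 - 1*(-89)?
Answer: 28043/68370 ≈ 0.41017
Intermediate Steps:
f = 318 (f = 229 + 89 = 318)
Q(v) = 308 + 14*v (Q(v) = 14*(22 + v) = 308 + 14*v)
-263/f + Q(-3)/215 = -263/318 + (308 + 14*(-3))/215 = -263*1/318 + (308 - 42)*(1/215) = -263/318 + 266*(1/215) = -263/318 + 266/215 = 28043/68370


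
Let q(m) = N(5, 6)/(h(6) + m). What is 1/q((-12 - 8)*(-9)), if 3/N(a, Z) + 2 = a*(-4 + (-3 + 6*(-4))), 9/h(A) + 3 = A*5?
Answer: -84937/9 ≈ -9437.4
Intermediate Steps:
h(A) = 9/(-3 + 5*A) (h(A) = 9/(-3 + A*5) = 9/(-3 + 5*A))
N(a, Z) = 3/(-2 - 31*a) (N(a, Z) = 3/(-2 + a*(-4 + (-3 + 6*(-4)))) = 3/(-2 + a*(-4 + (-3 - 24))) = 3/(-2 + a*(-4 - 27)) = 3/(-2 + a*(-31)) = 3/(-2 - 31*a))
q(m) = -3/(157*(⅓ + m)) (q(m) = (-3/(2 + 31*5))/(9/(-3 + 5*6) + m) = (-3/(2 + 155))/(9/(-3 + 30) + m) = (-3/157)/(9/27 + m) = (-3*1/157)/(9*(1/27) + m) = -3/157/(⅓ + m) = -3/(157*(⅓ + m)))
1/q((-12 - 8)*(-9)) = 1/(-9/(157 + 471*((-12 - 8)*(-9)))) = 1/(-9/(157 + 471*(-20*(-9)))) = 1/(-9/(157 + 471*180)) = 1/(-9/(157 + 84780)) = 1/(-9/84937) = -84937/9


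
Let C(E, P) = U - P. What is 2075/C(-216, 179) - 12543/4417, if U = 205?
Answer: 8839157/114842 ≈ 76.968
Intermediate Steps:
C(E, P) = 205 - P
2075/C(-216, 179) - 12543/4417 = 2075/(205 - 1*179) - 12543/4417 = 2075/(205 - 179) - 12543*1/4417 = 2075/26 - 12543/4417 = 8839157/114842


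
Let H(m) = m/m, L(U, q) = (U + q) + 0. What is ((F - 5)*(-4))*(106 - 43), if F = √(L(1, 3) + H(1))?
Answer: 1260 - 252*√5 ≈ 696.51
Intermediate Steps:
L(U, q) = U + q
H(m) = 1
F = √5 (F = √((1 + 3) + 1) = √(4 + 1) = √5 ≈ 2.2361)
((F - 5)*(-4))*(106 - 43) = ((√5 - 5)*(-4))*(106 - 43) = ((-5 + √5)*(-4))*63 = (20 - 4*√5)*63 = 1260 - 252*√5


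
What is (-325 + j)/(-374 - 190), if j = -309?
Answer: 317/282 ≈ 1.1241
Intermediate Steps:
(-325 + j)/(-374 - 190) = (-325 - 309)/(-374 - 190) = -634/(-564) = -634*(-1/564) = 317/282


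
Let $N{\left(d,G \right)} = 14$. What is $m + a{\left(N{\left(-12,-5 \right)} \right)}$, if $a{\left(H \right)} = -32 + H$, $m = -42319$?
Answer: $-42337$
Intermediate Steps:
$m + a{\left(N{\left(-12,-5 \right)} \right)} = -42319 + \left(-32 + 14\right) = -42319 - 18 = -42337$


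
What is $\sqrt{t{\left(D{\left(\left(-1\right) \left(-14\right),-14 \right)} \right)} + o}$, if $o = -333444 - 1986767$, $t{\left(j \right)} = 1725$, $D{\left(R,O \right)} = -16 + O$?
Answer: $i \sqrt{2318486} \approx 1522.7 i$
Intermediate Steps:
$o = -2320211$ ($o = -333444 - 1986767 = -2320211$)
$\sqrt{t{\left(D{\left(\left(-1\right) \left(-14\right),-14 \right)} \right)} + o} = \sqrt{1725 - 2320211} = \sqrt{-2318486} = i \sqrt{2318486}$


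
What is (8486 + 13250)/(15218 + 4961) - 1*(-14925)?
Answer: 301193311/20179 ≈ 14926.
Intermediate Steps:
(8486 + 13250)/(15218 + 4961) - 1*(-14925) = 21736/20179 + 14925 = 301193311/20179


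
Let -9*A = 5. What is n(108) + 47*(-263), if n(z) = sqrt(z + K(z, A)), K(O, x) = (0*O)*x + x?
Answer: -12361 + sqrt(967)/3 ≈ -12351.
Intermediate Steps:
A = -5/9 (A = -1/9*5 = -5/9 ≈ -0.55556)
K(O, x) = x (K(O, x) = 0*x + x = 0 + x = x)
n(z) = sqrt(-5/9 + z) (n(z) = sqrt(z - 5/9) = sqrt(-5/9 + z))
n(108) + 47*(-263) = sqrt(-5 + 9*108)/3 + 47*(-263) = sqrt(-5 + 972)/3 - 12361 = sqrt(967)/3 - 12361 = -12361 + sqrt(967)/3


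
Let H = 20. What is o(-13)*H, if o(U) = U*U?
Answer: 3380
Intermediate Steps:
o(U) = U²
o(-13)*H = (-13)²*20 = 169*20 = 3380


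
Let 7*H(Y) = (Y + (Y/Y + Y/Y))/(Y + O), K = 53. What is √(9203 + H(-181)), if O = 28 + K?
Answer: √45095953/70 ≈ 95.934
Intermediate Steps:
O = 81 (O = 28 + 53 = 81)
H(Y) = (2 + Y)/(7*(81 + Y)) (H(Y) = ((Y + (Y/Y + Y/Y))/(Y + 81))/7 = ((Y + (1 + 1))/(81 + Y))/7 = ((Y + 2)/(81 + Y))/7 = ((2 + Y)/(81 + Y))/7 = (2 + Y)/(7*(81 + Y)))
√(9203 + H(-181)) = √(9203 + (2 - 181)/(7*(81 - 181))) = √(9203 + (⅐)*(-179)/(-100)) = √(9203 + (⅐)*(-1/100)*(-179)) = √(9203 + 179/700) = √(6442279/700) = √45095953/70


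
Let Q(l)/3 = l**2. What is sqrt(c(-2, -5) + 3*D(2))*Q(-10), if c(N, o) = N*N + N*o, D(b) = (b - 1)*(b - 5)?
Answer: 300*sqrt(5) ≈ 670.82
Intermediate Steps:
D(b) = (-1 + b)*(-5 + b)
Q(l) = 3*l**2
c(N, o) = N**2 + N*o
sqrt(c(-2, -5) + 3*D(2))*Q(-10) = sqrt(-2*(-2 - 5) + 3*(5 + 2**2 - 6*2))*(3*(-10)**2) = sqrt(-2*(-7) + 3*(5 + 4 - 12))*(3*100) = sqrt(14 + 3*(-3))*300 = sqrt(14 - 9)*300 = sqrt(5)*300 = 300*sqrt(5)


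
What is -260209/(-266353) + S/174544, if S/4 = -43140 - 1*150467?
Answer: -40213325347/11622579508 ≈ -3.4599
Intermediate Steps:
S = -774428 (S = 4*(-43140 - 1*150467) = 4*(-43140 - 150467) = 4*(-193607) = -774428)
-260209/(-266353) + S/174544 = -260209/(-266353) - 774428/174544 = -260209*(-1/266353) - 774428*1/174544 = 260209/266353 - 193607/43636 = -40213325347/11622579508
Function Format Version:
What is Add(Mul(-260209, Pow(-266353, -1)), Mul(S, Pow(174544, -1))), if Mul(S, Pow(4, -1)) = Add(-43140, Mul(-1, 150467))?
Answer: Rational(-40213325347, 11622579508) ≈ -3.4599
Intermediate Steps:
S = -774428 (S = Mul(4, Add(-43140, Mul(-1, 150467))) = Mul(4, Add(-43140, -150467)) = Mul(4, -193607) = -774428)
Add(Mul(-260209, Pow(-266353, -1)), Mul(S, Pow(174544, -1))) = Add(Mul(-260209, Pow(-266353, -1)), Mul(-774428, Pow(174544, -1))) = Add(Mul(-260209, Rational(-1, 266353)), Mul(-774428, Rational(1, 174544))) = Add(Rational(260209, 266353), Rational(-193607, 43636)) = Rational(-40213325347, 11622579508)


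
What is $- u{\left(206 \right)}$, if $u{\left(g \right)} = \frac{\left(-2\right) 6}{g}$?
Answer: $\frac{6}{103} \approx 0.058252$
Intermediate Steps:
$u{\left(g \right)} = - \frac{12}{g}$
$- u{\left(206 \right)} = - \frac{-12}{206} = \left(-1\right) \left(- \frac{6}{103}\right) = \frac{6}{103}$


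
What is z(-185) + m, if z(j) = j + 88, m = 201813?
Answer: 201716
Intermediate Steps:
z(j) = 88 + j
z(-185) + m = (88 - 185) + 201813 = -97 + 201813 = 201716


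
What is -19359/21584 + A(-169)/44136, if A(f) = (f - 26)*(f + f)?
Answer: 23673859/39692976 ≈ 0.59642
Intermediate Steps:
A(f) = 2*f*(-26 + f) (A(f) = (-26 + f)*(2*f) = 2*f*(-26 + f))
-19359/21584 + A(-169)/44136 = -19359/21584 + (2*(-169)*(-26 - 169))/44136 = -19359*1/21584 + (2*(-169)*(-195))*(1/44136) = -19359/21584 + 65910*(1/44136) = -19359/21584 + 10985/7356 = 23673859/39692976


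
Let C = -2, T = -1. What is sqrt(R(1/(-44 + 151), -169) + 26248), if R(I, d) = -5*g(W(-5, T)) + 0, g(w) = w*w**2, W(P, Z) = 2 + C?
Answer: 2*sqrt(6562) ≈ 162.01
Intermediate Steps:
W(P, Z) = 0 (W(P, Z) = 2 - 2 = 0)
g(w) = w**3
R(I, d) = 0 (R(I, d) = -5*0**3 + 0 = -5*0 + 0 = 0 + 0 = 0)
sqrt(R(1/(-44 + 151), -169) + 26248) = sqrt(0 + 26248) = sqrt(26248) = 2*sqrt(6562)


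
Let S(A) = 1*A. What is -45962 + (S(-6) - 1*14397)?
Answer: -60365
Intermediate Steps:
S(A) = A
-45962 + (S(-6) - 1*14397) = -45962 + (-6 - 1*14397) = -45962 + (-6 - 14397) = -45962 - 14403 = -60365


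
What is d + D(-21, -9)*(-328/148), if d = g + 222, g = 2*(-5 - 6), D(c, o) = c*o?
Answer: -8098/37 ≈ -218.86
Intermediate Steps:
g = -22 (g = 2*(-11) = -22)
d = 200 (d = -22 + 222 = 200)
d + D(-21, -9)*(-328/148) = 200 + (-21*(-9))*(-328/148) = 200 + 189*(-328*1/148) = 200 + 189*(-82/37) = 200 - 15498/37 = -8098/37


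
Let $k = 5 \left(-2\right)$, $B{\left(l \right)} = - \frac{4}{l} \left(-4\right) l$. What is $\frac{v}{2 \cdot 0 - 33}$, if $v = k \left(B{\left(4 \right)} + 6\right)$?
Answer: $\frac{20}{3} \approx 6.6667$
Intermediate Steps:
$B{\left(l \right)} = 16$ ($B{\left(l \right)} = \frac{16}{l} l = 16$)
$k = -10$
$v = -220$ ($v = - 10 \left(16 + 6\right) = \left(-10\right) 22 = -220$)
$\frac{v}{2 \cdot 0 - 33} = - \frac{220}{2 \cdot 0 - 33} = - \frac{220}{0 - 33} = - \frac{220}{-33} = \left(-220\right) \left(- \frac{1}{33}\right) = \frac{20}{3}$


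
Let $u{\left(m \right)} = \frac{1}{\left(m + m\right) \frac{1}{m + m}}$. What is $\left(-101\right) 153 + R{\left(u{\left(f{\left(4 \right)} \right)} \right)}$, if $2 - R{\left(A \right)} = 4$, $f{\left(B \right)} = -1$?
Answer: $-15455$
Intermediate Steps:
$u{\left(m \right)} = 1$ ($u{\left(m \right)} = \frac{1}{2 m \frac{1}{2 m}} = 1^{-1} = 1$)
$R{\left(A \right)} = -2$ ($R{\left(A \right)} = 2 - 4 = -2$)
$\left(-101\right) 153 + R{\left(u{\left(f{\left(4 \right)} \right)} \right)} = \left(-101\right) 153 - 2 = -15453 - 2 = -15455$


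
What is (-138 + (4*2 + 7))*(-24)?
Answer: 2952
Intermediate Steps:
(-138 + (4*2 + 7))*(-24) = (-138 + (8 + 7))*(-24) = (-138 + 15)*(-24) = -123*(-24) = 2952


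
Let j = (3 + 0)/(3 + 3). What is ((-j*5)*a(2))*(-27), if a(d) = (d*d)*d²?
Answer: 1080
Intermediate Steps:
a(d) = d⁴ (a(d) = d²*d² = d⁴)
j = ½ (j = 3/6 = 3*(⅙) = ½ ≈ 0.50000)
((-j*5)*a(2))*(-27) = ((-1*½*5)*2⁴)*(-27) = (-½*5*16)*(-27) = -5/2*16*(-27) = -40*(-27) = 1080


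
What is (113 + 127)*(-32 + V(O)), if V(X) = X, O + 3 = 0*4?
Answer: -8400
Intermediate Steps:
O = -3 (O = -3 + 0*4 = -3 + 0 = -3)
(113 + 127)*(-32 + V(O)) = (113 + 127)*(-32 - 3) = 240*(-35) = -8400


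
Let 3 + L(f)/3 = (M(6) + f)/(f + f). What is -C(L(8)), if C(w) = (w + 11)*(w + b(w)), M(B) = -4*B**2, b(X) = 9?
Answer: -2397/4 ≈ -599.25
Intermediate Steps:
L(f) = -9 + 3*(-144 + f)/(2*f) (L(f) = -9 + 3*((-4*6**2 + f)/(f + f)) = -9 + 3*((-4*36 + f)/((2*f))) = -9 + 3*((-144 + f)*(1/(2*f))) = -9 + 3*((-144 + f)/(2*f)) = -9 + 3*(-144 + f)/(2*f))
C(w) = (9 + w)*(11 + w) (C(w) = (w + 11)*(w + 9) = (11 + w)*(9 + w) = (9 + w)*(11 + w))
-C(L(8)) = -(99 + (-15/2 - 216/8)**2 + 20*(-15/2 - 216/8)) = -(99 + (-15/2 - 216*1/8)**2 + 20*(-15/2 - 216*1/8)) = -(99 + (-15/2 - 27)**2 + 20*(-15/2 - 27)) = -(99 + (-69/2)**2 + 20*(-69/2)) = -(99 + 4761/4 - 690) = -1*2397/4 = -2397/4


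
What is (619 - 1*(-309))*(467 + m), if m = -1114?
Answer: -600416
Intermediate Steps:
(619 - 1*(-309))*(467 + m) = (619 - 1*(-309))*(467 - 1114) = (619 + 309)*(-647) = 928*(-647) = -600416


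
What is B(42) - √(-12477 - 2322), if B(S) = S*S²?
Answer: 74088 - I*√14799 ≈ 74088.0 - 121.65*I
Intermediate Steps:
B(S) = S³
B(42) - √(-12477 - 2322) = 42³ - √(-12477 - 2322) = 74088 - √(-14799) = 74088 - I*√14799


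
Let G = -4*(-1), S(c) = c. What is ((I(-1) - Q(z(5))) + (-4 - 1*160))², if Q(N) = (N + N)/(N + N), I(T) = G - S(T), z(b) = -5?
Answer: 25600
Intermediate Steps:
G = 4
I(T) = 4 - T
Q(N) = 1 (Q(N) = (2*N)/((2*N)) = (2*N)*(1/(2*N)) = 1)
((I(-1) - Q(z(5))) + (-4 - 1*160))² = (((4 - 1*(-1)) - 1*1) + (-4 - 1*160))² = (((4 + 1) - 1) + (-4 - 160))² = ((5 - 1) - 164)² = (4 - 164)² = (-160)² = 25600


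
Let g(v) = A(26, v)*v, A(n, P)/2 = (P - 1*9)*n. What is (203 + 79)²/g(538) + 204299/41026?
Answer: 189171597470/37947265369 ≈ 4.9851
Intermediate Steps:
A(n, P) = 2*n*(-9 + P) (A(n, P) = 2*((P - 1*9)*n) = 2*((P - 9)*n) = 2*((-9 + P)*n) = 2*(n*(-9 + P)) = 2*n*(-9 + P))
g(v) = v*(-468 + 52*v) (g(v) = (2*26*(-9 + v))*v = (-468 + 52*v)*v = v*(-468 + 52*v))
(203 + 79)²/g(538) + 204299/41026 = (203 + 79)²/((52*538*(-9 + 538))) + 204299/41026 = 282²/((52*538*529)) + 204299*(1/41026) = 79524/14799304 + 204299/41026 = 79524*(1/14799304) + 204299/41026 = 19881/3699826 + 204299/41026 = 189171597470/37947265369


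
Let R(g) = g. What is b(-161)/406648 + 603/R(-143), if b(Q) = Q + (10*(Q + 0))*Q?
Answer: -18924067/5286424 ≈ -3.5798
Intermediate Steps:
b(Q) = Q + 10*Q² (b(Q) = Q + (10*Q)*Q = Q + 10*Q²)
b(-161)/406648 + 603/R(-143) = -161*(1 + 10*(-161))/406648 + 603/(-143) = -161*(1 - 1610)*(1/406648) + 603*(-1/143) = -161*(-1609)*(1/406648) - 603/143 = 259049*(1/406648) - 603/143 = 259049/406648 - 603/143 = -18924067/5286424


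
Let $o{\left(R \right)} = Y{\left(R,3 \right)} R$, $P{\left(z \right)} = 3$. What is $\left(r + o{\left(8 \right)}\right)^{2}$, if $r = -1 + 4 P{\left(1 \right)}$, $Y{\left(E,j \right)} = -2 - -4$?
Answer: $729$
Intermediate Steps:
$Y{\left(E,j \right)} = 2$ ($Y{\left(E,j \right)} = -2 + 4 = 2$)
$o{\left(R \right)} = 2 R$
$r = 11$ ($r = -1 + 4 \cdot 3 = -1 + 12 = 11$)
$\left(r + o{\left(8 \right)}\right)^{2} = \left(11 + 2 \cdot 8\right)^{2} = \left(11 + 16\right)^{2} = 27^{2} = 729$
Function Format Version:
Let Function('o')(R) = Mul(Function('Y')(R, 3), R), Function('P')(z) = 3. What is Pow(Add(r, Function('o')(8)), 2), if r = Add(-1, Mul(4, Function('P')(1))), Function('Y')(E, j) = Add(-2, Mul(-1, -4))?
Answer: 729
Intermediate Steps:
Function('Y')(E, j) = 2 (Function('Y')(E, j) = Add(-2, 4) = 2)
Function('o')(R) = Mul(2, R)
r = 11 (r = Add(-1, Mul(4, 3)) = Add(-1, 12) = 11)
Pow(Add(r, Function('o')(8)), 2) = Pow(Add(11, Mul(2, 8)), 2) = Pow(Add(11, 16), 2) = Pow(27, 2) = 729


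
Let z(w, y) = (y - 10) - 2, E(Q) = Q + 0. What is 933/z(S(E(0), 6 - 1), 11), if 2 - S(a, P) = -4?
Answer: -933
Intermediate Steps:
E(Q) = Q
S(a, P) = 6 (S(a, P) = 2 - 1*(-4) = 2 + 4 = 6)
z(w, y) = -12 + y (z(w, y) = (-10 + y) - 2 = -12 + y)
933/z(S(E(0), 6 - 1), 11) = 933/(-12 + 11) = 933/(-1) = 933*(-1) = -933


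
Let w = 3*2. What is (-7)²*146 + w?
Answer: 7160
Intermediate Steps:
w = 6
(-7)²*146 + w = (-7)²*146 + 6 = 49*146 + 6 = 7154 + 6 = 7160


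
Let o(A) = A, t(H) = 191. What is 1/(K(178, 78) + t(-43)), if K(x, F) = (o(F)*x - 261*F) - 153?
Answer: -1/6436 ≈ -0.00015538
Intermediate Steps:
K(x, F) = -153 - 261*F + F*x (K(x, F) = (F*x - 261*F) - 153 = (-261*F + F*x) - 153 = -153 - 261*F + F*x)
1/(K(178, 78) + t(-43)) = 1/((-153 - 261*78 + 78*178) + 191) = 1/((-153 - 20358 + 13884) + 191) = 1/(-6627 + 191) = 1/(-6436) = -1/6436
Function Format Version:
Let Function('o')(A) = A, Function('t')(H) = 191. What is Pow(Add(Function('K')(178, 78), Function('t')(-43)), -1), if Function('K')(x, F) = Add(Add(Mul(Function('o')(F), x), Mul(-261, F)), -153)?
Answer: Rational(-1, 6436) ≈ -0.00015538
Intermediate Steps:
Function('K')(x, F) = Add(-153, Mul(-261, F), Mul(F, x)) (Function('K')(x, F) = Add(Add(Mul(F, x), Mul(-261, F)), -153) = Add(Add(Mul(-261, F), Mul(F, x)), -153) = Add(-153, Mul(-261, F), Mul(F, x)))
Pow(Add(Function('K')(178, 78), Function('t')(-43)), -1) = Pow(Add(Add(-153, Mul(-261, 78), Mul(78, 178)), 191), -1) = Pow(Add(Add(-153, -20358, 13884), 191), -1) = Pow(Add(-6627, 191), -1) = Pow(-6436, -1) = Rational(-1, 6436)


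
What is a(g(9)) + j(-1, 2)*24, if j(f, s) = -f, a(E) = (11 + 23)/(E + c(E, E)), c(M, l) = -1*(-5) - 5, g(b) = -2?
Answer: 7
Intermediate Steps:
c(M, l) = 0 (c(M, l) = 5 - 5 = 0)
a(E) = 34/E (a(E) = (11 + 23)/(E + 0) = 34/E)
a(g(9)) + j(-1, 2)*24 = 34/(-2) - 1*(-1)*24 = 34*(-1/2) + 1*24 = -17 + 24 = 7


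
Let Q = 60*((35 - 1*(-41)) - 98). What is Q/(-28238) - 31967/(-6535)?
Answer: 455655173/92267665 ≈ 4.9384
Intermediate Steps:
Q = -1320 (Q = 60*((35 + 41) - 98) = 60*(76 - 98) = 60*(-22) = -1320)
Q/(-28238) - 31967/(-6535) = -1320/(-28238) - 31967/(-6535) = -1320*(-1/28238) - 31967*(-1/6535) = 660/14119 + 31967/6535 = 455655173/92267665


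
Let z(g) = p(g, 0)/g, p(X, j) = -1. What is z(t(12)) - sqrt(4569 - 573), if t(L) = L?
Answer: -1/12 - 6*sqrt(111) ≈ -63.297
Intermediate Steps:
z(g) = -1/g
z(t(12)) - sqrt(4569 - 573) = -1/12 - sqrt(4569 - 573) = -1*1/12 - sqrt(3996) = -1/12 - 6*sqrt(111)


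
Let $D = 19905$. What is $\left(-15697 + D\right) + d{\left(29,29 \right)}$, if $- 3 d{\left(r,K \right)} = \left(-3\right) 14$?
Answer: $4222$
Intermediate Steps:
$d{\left(r,K \right)} = 14$ ($d{\left(r,K \right)} = - \frac{\left(-3\right) 14}{3} = \left(- \frac{1}{3}\right) \left(-42\right) = 14$)
$\left(-15697 + D\right) + d{\left(29,29 \right)} = \left(-15697 + 19905\right) + 14 = 4208 + 14 = 4222$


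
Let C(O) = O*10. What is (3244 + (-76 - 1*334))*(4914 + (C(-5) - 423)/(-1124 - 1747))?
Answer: 3634879898/261 ≈ 1.3927e+7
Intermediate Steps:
C(O) = 10*O
(3244 + (-76 - 1*334))*(4914 + (C(-5) - 423)/(-1124 - 1747)) = (3244 + (-76 - 1*334))*(4914 + (10*(-5) - 423)/(-1124 - 1747)) = (3244 + (-76 - 334))*(4914 + (-50 - 423)/(-2871)) = (3244 - 410)*(4914 - 473*(-1/2871)) = 2834*(4914 + 43/261) = 2834*(1282597/261) = 3634879898/261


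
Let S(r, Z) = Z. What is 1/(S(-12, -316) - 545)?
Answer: -1/861 ≈ -0.0011614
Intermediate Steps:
1/(S(-12, -316) - 545) = 1/(-316 - 545) = 1/(-861) = -1/861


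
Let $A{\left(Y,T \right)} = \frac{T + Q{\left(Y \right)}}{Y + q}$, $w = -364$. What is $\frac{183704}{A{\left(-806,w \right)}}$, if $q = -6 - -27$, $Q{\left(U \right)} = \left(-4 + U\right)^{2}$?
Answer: $- \frac{18025955}{81967} \approx -219.92$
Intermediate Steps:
$q = 21$ ($q = -6 + 27 = 21$)
$A{\left(Y,T \right)} = \frac{T + \left(-4 + Y\right)^{2}}{21 + Y}$ ($A{\left(Y,T \right)} = \frac{T + \left(-4 + Y\right)^{2}}{Y + 21} = \frac{T + \left(-4 + Y\right)^{2}}{21 + Y}$)
$\frac{183704}{A{\left(-806,w \right)}} = \frac{183704}{\frac{1}{21 - 806} \left(-364 + \left(-4 - 806\right)^{2}\right)} = \frac{183704}{\frac{1}{-785} \left(-364 + \left(-810\right)^{2}\right)} = \frac{183704}{\left(- \frac{1}{785}\right) \left(-364 + 656100\right)} = \frac{183704}{\left(- \frac{1}{785}\right) 655736} = \frac{183704}{- \frac{655736}{785}} = 183704 \left(- \frac{785}{655736}\right) = - \frac{18025955}{81967}$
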